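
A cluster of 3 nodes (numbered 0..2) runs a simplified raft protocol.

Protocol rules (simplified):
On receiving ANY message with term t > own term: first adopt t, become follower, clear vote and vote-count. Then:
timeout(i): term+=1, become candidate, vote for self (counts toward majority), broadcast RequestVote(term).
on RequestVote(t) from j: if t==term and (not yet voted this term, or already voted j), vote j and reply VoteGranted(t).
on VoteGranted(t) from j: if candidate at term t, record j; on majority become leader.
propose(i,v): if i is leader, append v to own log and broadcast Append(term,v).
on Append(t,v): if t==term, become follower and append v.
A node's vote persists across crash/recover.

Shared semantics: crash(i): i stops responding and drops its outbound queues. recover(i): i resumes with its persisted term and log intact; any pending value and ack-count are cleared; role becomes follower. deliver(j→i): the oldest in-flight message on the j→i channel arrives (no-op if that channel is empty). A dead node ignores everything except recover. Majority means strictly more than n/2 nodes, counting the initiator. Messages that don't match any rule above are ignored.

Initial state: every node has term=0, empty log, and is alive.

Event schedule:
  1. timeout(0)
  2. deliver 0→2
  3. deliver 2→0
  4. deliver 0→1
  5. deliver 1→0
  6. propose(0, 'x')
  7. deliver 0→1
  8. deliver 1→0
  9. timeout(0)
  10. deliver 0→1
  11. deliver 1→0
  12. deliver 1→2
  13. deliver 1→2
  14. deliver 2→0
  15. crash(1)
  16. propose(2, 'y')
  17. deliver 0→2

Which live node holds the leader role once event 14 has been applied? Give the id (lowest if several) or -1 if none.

e1 timeout(0): 0[cand,t=1,-]
e2 deliver 0→2: 2[foll,t=1,-]
e3 deliver 2→0: 0[lead,t=1,-]
e4 deliver 0→1: 1[foll,t=1,-]
e5 deliver 1→0: ·
e6 propose(0,'x'): 0[lead,t=1,x]
e7 deliver 0→1: 1[foll,t=1,x]
e8 deliver 1→0: ·
e9 timeout(0): 0[cand,t=2,x]
e10 deliver 0→1: 1[foll,t=2,x]
e11 deliver 1→0: 0[lead,t=2,x]
e12 deliver 1→2: ·
e13 deliver 1→2: ·
e14 deliver 2→0: ·

0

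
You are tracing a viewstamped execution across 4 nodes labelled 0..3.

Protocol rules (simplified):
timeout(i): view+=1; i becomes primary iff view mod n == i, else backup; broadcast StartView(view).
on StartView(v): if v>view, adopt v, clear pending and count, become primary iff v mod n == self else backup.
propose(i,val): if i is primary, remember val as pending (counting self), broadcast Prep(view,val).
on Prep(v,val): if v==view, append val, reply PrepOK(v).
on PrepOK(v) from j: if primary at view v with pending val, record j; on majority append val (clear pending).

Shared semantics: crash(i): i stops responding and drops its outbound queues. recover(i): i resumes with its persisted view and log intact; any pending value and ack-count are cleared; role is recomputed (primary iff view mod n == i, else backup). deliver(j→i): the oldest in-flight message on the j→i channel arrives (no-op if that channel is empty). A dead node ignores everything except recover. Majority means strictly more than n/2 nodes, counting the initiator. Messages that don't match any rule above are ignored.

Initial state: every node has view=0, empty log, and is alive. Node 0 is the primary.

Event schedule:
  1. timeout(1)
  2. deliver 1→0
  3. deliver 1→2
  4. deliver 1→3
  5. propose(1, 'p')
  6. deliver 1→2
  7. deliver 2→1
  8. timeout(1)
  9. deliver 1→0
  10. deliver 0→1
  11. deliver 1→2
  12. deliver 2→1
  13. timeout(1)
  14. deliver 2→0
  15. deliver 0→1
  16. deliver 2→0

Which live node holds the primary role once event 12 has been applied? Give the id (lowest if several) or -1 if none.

after 1 — timeout(1): n1:prim/v1/[-]
after 2 — deliver 1→0: n0:back/v1/[-]
after 3 — deliver 1→2: n2:back/v1/[-]
after 4 — deliver 1→3: n3:back/v1/[-]
after 5 — propose(1,'p'): ·
after 6 — deliver 1→2: n2:back/v1/[p]
after 7 — deliver 2→1: ·
after 8 — timeout(1): n1:back/v2/[-]
after 9 — deliver 1→0: n0:back/v1/[p]
after 10 — deliver 0→1: ·
after 11 — deliver 1→2: n2:prim/v2/[p]
after 12 — deliver 2→1: ·

2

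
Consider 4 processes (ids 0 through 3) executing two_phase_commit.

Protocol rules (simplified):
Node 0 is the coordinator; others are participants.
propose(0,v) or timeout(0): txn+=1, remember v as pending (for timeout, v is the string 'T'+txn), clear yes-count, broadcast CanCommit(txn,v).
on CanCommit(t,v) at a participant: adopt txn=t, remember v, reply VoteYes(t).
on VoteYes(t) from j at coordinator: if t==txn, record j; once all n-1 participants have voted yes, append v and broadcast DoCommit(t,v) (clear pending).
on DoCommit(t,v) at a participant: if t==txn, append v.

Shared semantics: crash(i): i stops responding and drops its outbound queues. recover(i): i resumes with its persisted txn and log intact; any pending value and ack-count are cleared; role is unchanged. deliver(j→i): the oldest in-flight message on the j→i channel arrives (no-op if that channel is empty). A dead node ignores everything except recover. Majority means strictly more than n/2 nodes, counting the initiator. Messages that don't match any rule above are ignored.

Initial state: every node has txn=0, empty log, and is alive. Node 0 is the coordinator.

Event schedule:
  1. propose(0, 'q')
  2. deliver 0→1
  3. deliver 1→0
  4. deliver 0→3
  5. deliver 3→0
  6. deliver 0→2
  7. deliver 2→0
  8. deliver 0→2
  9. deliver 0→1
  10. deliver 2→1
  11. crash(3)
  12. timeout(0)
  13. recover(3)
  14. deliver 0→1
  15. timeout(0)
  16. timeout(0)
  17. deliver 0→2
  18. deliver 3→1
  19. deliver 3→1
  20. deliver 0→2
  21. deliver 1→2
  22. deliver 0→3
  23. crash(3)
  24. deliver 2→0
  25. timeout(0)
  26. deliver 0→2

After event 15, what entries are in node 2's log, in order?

q

after 1 — propose(0,'q'): n0:coor/t1/[-]
after 2 — deliver 0→1: n1:part/t1/[-]
after 3 — deliver 1→0: ·
after 4 — deliver 0→3: n3:part/t1/[-]
after 5 — deliver 3→0: ·
after 6 — deliver 0→2: n2:part/t1/[-]
after 7 — deliver 2→0: n0:coor/t1/[q]
after 8 — deliver 0→2: n2:part/t1/[q]
after 9 — deliver 0→1: n1:part/t1/[q]
after 10 — deliver 2→1: ·
after 11 — crash(3): n3:✗part/t1/[-]
after 12 — timeout(0): n0:coor/t2/[q]
after 13 — recover(3): n3:part/t1/[-]
after 14 — deliver 0→1: n1:part/t2/[q]
after 15 — timeout(0): n0:coor/t3/[q]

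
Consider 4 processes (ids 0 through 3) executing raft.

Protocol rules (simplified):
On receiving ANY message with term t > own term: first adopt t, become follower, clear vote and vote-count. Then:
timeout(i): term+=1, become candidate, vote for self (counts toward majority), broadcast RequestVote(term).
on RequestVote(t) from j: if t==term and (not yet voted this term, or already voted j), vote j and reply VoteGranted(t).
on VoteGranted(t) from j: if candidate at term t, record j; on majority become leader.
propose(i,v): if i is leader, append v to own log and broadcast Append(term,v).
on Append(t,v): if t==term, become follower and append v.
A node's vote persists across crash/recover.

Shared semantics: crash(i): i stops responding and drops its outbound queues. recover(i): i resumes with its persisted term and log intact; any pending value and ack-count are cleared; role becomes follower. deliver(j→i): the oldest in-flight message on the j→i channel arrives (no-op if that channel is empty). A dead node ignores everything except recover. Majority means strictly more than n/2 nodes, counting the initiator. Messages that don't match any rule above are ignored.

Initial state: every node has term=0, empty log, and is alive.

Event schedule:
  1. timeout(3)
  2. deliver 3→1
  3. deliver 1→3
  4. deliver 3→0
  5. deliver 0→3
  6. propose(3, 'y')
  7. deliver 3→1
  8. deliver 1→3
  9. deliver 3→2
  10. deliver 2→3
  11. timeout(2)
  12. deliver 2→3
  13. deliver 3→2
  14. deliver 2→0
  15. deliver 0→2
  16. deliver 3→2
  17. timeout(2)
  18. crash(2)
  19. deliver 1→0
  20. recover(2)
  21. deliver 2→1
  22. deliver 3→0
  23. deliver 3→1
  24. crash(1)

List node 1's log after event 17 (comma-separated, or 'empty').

y

e1 timeout(3): 3[cand,t=1,-]
e2 deliver 3→1: 1[foll,t=1,-]
e3 deliver 1→3: ·
e4 deliver 3→0: 0[foll,t=1,-]
e5 deliver 0→3: 3[lead,t=1,-]
e6 propose(3,'y'): 3[lead,t=1,y]
e7 deliver 3→1: 1[foll,t=1,y]
e8 deliver 1→3: ·
e9 deliver 3→2: 2[foll,t=1,-]
e10 deliver 2→3: ·
e11 timeout(2): 2[cand,t=2,-]
e12 deliver 2→3: 3[foll,t=2,y]
e13 deliver 3→2: ·
e14 deliver 2→0: 0[foll,t=2,-]
e15 deliver 0→2: ·
e16 deliver 3→2: 2[lead,t=2,-]
e17 timeout(2): 2[cand,t=3,-]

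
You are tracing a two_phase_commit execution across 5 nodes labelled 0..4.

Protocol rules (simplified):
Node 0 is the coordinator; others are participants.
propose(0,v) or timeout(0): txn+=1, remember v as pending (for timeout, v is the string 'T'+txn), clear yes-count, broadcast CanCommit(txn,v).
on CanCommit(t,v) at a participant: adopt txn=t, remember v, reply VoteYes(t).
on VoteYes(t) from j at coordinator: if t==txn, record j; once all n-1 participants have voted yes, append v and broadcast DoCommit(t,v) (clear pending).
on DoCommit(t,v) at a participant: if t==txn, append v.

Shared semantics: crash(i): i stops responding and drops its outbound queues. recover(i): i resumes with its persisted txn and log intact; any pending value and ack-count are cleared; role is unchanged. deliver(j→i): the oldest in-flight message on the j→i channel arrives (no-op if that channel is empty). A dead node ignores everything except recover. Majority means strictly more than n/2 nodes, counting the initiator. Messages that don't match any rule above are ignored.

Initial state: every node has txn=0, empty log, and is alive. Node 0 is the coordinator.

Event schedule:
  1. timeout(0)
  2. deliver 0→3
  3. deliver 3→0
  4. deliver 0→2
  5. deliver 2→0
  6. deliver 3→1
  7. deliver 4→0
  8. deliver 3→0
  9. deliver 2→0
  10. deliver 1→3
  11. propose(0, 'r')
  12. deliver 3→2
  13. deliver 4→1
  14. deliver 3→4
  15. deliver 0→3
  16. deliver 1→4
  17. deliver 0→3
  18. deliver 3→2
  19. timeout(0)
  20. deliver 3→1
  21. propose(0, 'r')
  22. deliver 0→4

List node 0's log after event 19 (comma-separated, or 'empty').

1. timeout(0):  <0:coor t1 ->
2. deliver 0→3:  <3:part t1 ->
3. deliver 3→0:  nop
4. deliver 0→2:  <2:part t1 ->
5. deliver 2→0:  nop
6. deliver 3→1:  nop
7. deliver 4→0:  nop
8. deliver 3→0:  nop
9. deliver 2→0:  nop
10. deliver 1→3:  nop
11. propose(0,'r'):  <0:coor t2 ->
12. deliver 3→2:  nop
13. deliver 4→1:  nop
14. deliver 3→4:  nop
15. deliver 0→3:  <3:part t2 ->
16. deliver 1→4:  nop
17. deliver 0→3:  nop
18. deliver 3→2:  nop
19. timeout(0):  <0:coor t3 ->

empty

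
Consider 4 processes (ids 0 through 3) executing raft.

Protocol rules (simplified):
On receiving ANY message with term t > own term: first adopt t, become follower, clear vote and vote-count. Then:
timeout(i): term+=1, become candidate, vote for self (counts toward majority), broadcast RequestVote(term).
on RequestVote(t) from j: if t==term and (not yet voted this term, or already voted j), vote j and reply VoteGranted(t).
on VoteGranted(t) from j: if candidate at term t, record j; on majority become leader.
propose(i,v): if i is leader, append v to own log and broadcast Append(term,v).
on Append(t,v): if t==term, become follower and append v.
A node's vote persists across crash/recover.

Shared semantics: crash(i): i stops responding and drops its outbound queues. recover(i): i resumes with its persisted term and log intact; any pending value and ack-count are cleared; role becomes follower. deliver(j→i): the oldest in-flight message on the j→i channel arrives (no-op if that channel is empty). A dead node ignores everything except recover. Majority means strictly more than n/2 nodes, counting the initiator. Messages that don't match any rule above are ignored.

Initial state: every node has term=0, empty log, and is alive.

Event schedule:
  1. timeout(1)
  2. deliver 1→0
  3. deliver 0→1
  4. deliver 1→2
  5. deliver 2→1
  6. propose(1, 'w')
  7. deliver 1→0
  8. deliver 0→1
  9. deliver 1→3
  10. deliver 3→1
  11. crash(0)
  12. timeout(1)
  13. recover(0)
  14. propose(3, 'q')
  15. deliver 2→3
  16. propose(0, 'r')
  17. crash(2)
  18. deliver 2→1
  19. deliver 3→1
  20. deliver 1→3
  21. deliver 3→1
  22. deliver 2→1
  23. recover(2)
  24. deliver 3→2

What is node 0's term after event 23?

1

[1] timeout(1) → N1(cand t1 [-])
[2] deliver 1→0 → N0(foll t1 [-])
[3] deliver 0→1 → ∅
[4] deliver 1→2 → N2(foll t1 [-])
[5] deliver 2→1 → N1(lead t1 [-])
[6] propose(1,'w') → N1(lead t1 [w])
[7] deliver 1→0 → N0(foll t1 [w])
[8] deliver 0→1 → ∅
[9] deliver 1→3 → N3(foll t1 [-])
[10] deliver 3→1 → ∅
[11] crash(0) → N0(✗foll t1 [w])
[12] timeout(1) → N1(cand t2 [w])
[13] recover(0) → N0(foll t1 [w])
[14] propose(3,'q') → ∅
[15] deliver 2→3 → ∅
[16] propose(0,'r') → ∅
[17] crash(2) → N2(✗foll t1 [-])
[18] deliver 2→1 → ∅
[19] deliver 3→1 → ∅
[20] deliver 1→3 → N3(foll t1 [w])
[21] deliver 3→1 → ∅
[22] deliver 2→1 → ∅
[23] recover(2) → N2(foll t1 [-])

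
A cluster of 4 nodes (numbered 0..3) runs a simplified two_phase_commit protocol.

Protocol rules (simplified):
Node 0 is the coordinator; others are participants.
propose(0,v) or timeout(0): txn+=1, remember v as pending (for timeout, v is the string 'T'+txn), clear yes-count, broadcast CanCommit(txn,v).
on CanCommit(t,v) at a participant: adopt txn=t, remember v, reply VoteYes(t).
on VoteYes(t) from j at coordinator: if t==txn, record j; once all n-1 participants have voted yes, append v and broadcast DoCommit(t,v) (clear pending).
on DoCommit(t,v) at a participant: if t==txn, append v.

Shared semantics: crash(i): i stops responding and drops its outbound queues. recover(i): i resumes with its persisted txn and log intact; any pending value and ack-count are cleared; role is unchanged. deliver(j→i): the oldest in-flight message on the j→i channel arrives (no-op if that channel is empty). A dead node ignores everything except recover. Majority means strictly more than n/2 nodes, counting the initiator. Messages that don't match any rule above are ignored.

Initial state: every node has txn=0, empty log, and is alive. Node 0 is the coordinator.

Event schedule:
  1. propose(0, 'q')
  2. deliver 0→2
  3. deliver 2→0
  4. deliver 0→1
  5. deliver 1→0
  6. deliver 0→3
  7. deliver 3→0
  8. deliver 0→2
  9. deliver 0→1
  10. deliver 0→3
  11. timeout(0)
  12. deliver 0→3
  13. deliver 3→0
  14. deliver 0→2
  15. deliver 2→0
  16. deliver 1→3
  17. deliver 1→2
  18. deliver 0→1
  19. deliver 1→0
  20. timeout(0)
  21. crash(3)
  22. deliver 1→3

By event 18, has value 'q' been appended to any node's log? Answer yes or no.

yes

1. propose(0,'q'):  <0:coor t1 ->
2. deliver 0→2:  <2:part t1 ->
3. deliver 2→0:  nop
4. deliver 0→1:  <1:part t1 ->
5. deliver 1→0:  nop
6. deliver 0→3:  <3:part t1 ->
7. deliver 3→0:  <0:coor t1 q>
8. deliver 0→2:  <2:part t1 q>
9. deliver 0→1:  <1:part t1 q>
10. deliver 0→3:  <3:part t1 q>
11. timeout(0):  <0:coor t2 q>
12. deliver 0→3:  <3:part t2 q>
13. deliver 3→0:  nop
14. deliver 0→2:  <2:part t2 q>
15. deliver 2→0:  nop
16. deliver 1→3:  nop
17. deliver 1→2:  nop
18. deliver 0→1:  <1:part t2 q>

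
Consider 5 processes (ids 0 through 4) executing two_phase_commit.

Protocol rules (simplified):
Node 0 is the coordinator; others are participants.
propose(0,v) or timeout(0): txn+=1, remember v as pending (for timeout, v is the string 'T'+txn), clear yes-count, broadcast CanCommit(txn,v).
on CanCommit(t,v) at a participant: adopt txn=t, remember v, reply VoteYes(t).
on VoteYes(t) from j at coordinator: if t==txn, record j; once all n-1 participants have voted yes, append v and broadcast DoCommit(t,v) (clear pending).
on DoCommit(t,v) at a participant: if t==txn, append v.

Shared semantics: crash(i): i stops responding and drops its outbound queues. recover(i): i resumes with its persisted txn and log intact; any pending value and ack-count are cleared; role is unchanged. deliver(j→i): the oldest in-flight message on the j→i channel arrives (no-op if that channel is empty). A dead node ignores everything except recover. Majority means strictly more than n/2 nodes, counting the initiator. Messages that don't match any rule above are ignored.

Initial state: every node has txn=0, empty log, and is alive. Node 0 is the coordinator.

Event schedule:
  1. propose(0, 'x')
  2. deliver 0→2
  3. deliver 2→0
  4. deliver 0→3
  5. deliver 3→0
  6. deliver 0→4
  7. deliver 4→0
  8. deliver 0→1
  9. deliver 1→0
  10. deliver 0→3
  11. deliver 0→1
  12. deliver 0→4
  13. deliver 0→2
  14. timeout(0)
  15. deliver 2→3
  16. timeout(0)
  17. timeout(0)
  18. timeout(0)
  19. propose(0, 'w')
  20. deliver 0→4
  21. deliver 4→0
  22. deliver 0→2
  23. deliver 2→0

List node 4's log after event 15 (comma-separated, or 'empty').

x

after 1 — propose(0,'x'): n0:coor/t1/[-]
after 2 — deliver 0→2: n2:part/t1/[-]
after 3 — deliver 2→0: ·
after 4 — deliver 0→3: n3:part/t1/[-]
after 5 — deliver 3→0: ·
after 6 — deliver 0→4: n4:part/t1/[-]
after 7 — deliver 4→0: ·
after 8 — deliver 0→1: n1:part/t1/[-]
after 9 — deliver 1→0: n0:coor/t1/[x]
after 10 — deliver 0→3: n3:part/t1/[x]
after 11 — deliver 0→1: n1:part/t1/[x]
after 12 — deliver 0→4: n4:part/t1/[x]
after 13 — deliver 0→2: n2:part/t1/[x]
after 14 — timeout(0): n0:coor/t2/[x]
after 15 — deliver 2→3: ·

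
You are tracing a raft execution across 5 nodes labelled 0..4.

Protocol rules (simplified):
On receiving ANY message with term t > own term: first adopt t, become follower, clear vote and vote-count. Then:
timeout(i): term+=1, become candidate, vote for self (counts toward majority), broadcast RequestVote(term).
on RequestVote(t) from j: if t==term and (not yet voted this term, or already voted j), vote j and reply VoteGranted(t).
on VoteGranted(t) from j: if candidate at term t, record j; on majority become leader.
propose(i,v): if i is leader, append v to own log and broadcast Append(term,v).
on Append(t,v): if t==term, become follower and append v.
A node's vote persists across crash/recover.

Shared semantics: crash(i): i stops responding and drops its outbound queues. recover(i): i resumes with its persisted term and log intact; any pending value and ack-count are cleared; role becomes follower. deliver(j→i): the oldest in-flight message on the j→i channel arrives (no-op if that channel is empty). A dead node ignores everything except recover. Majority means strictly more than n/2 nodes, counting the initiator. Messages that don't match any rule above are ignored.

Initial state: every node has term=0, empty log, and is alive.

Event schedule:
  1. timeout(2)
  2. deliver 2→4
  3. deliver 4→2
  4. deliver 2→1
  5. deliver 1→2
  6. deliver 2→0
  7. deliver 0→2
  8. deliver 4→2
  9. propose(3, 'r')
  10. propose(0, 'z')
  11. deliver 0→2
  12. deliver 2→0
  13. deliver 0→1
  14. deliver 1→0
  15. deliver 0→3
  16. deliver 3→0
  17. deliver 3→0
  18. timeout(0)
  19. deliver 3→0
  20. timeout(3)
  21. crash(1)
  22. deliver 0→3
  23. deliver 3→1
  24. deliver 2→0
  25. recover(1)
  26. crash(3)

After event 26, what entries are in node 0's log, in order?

empty

[1] timeout(2) → N2(cand t1 [-])
[2] deliver 2→4 → N4(foll t1 [-])
[3] deliver 4→2 → ∅
[4] deliver 2→1 → N1(foll t1 [-])
[5] deliver 1→2 → N2(lead t1 [-])
[6] deliver 2→0 → N0(foll t1 [-])
[7] deliver 0→2 → ∅
[8] deliver 4→2 → ∅
[9] propose(3,'r') → ∅
[10] propose(0,'z') → ∅
[11] deliver 0→2 → ∅
[12] deliver 2→0 → ∅
[13] deliver 0→1 → ∅
[14] deliver 1→0 → ∅
[15] deliver 0→3 → ∅
[16] deliver 3→0 → ∅
[17] deliver 3→0 → ∅
[18] timeout(0) → N0(cand t2 [-])
[19] deliver 3→0 → ∅
[20] timeout(3) → N3(cand t1 [-])
[21] crash(1) → N1(✗foll t1 [-])
[22] deliver 0→3 → N3(foll t2 [-])
[23] deliver 3→1 → ∅
[24] deliver 2→0 → ∅
[25] recover(1) → N1(foll t1 [-])
[26] crash(3) → N3(✗foll t2 [-])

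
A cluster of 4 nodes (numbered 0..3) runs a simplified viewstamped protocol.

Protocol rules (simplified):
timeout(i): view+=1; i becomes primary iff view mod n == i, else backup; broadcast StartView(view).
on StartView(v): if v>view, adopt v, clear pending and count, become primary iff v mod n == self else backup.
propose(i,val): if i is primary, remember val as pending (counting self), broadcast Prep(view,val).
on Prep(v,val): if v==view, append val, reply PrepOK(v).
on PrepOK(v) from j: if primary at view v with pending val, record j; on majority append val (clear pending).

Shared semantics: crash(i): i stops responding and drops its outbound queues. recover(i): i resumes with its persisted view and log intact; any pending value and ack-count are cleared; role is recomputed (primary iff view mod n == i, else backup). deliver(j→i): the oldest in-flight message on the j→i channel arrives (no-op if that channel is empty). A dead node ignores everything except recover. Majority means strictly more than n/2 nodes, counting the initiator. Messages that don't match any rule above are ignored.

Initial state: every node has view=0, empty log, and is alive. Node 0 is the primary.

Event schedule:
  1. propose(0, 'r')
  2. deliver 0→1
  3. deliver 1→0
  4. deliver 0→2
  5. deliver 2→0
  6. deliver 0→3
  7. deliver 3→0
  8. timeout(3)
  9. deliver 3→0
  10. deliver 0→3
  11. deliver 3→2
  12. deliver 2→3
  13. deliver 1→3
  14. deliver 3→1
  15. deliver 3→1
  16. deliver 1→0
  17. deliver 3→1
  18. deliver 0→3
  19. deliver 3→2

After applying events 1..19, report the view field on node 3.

[1] propose(0,'r') → ∅
[2] deliver 0→1 → N1(back v0 [r])
[3] deliver 1→0 → ∅
[4] deliver 0→2 → N2(back v0 [r])
[5] deliver 2→0 → N0(prim v0 [r])
[6] deliver 0→3 → N3(back v0 [r])
[7] deliver 3→0 → ∅
[8] timeout(3) → N3(back v1 [r])
[9] deliver 3→0 → N0(back v1 [r])
[10] deliver 0→3 → ∅
[11] deliver 3→2 → N2(back v1 [r])
[12] deliver 2→3 → ∅
[13] deliver 1→3 → ∅
[14] deliver 3→1 → N1(prim v1 [r])
[15] deliver 3→1 → ∅
[16] deliver 1→0 → ∅
[17] deliver 3→1 → ∅
[18] deliver 0→3 → ∅
[19] deliver 3→2 → ∅

1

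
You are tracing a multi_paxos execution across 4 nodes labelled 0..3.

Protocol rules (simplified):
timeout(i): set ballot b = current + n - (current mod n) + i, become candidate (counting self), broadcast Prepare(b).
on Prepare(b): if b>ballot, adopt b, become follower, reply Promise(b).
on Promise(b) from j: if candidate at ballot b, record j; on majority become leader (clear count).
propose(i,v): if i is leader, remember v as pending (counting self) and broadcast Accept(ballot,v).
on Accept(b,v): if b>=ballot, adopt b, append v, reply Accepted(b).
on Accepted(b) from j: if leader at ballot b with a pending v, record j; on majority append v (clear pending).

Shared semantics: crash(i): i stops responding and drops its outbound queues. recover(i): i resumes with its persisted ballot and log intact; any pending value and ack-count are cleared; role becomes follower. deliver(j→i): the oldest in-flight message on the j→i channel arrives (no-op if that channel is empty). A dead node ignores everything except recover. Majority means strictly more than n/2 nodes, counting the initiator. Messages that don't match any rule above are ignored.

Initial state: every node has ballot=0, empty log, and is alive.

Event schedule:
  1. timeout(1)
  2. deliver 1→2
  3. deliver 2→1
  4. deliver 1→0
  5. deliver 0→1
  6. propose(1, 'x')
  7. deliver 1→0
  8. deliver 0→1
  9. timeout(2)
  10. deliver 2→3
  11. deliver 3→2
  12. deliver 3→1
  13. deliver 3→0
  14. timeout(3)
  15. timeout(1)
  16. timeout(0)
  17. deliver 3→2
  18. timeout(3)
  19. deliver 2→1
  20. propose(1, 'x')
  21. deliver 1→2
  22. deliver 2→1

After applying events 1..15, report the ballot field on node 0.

[1] timeout(1) → N1(cand b5 [-])
[2] deliver 1→2 → N2(foll b5 [-])
[3] deliver 2→1 → ∅
[4] deliver 1→0 → N0(foll b5 [-])
[5] deliver 0→1 → N1(lead b5 [-])
[6] propose(1,'x') → ∅
[7] deliver 1→0 → N0(foll b5 [x])
[8] deliver 0→1 → ∅
[9] timeout(2) → N2(cand b10 [-])
[10] deliver 2→3 → N3(foll b10 [-])
[11] deliver 3→2 → ∅
[12] deliver 3→1 → ∅
[13] deliver 3→0 → ∅
[14] timeout(3) → N3(cand b15 [-])
[15] timeout(1) → N1(cand b9 [-])

5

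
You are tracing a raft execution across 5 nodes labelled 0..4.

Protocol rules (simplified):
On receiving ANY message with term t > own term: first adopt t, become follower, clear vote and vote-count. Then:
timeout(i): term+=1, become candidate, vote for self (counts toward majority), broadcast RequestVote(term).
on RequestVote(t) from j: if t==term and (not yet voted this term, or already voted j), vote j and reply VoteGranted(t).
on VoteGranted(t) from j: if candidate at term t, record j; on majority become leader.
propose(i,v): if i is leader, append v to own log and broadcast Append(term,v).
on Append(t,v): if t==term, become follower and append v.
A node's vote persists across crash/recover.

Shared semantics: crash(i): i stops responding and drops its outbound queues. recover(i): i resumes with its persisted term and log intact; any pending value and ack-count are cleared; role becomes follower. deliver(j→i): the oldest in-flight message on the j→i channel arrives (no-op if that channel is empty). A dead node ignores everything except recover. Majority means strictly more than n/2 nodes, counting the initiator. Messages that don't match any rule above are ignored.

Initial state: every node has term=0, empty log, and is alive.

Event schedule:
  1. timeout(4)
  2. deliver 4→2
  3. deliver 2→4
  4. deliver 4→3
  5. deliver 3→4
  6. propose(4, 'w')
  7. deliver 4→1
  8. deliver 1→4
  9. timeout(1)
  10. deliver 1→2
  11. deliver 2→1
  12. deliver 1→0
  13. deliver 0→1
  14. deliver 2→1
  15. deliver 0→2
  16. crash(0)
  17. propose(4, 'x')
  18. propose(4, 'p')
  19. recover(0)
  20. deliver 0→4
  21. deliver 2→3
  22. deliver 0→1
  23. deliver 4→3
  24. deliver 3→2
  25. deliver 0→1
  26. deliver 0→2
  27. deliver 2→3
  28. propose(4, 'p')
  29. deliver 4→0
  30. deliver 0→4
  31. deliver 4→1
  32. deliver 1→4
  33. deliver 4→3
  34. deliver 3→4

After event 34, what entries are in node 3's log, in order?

w,x

e1 timeout(4): 4[cand,t=1,-]
e2 deliver 4→2: 2[foll,t=1,-]
e3 deliver 2→4: ·
e4 deliver 4→3: 3[foll,t=1,-]
e5 deliver 3→4: 4[lead,t=1,-]
e6 propose(4,'w'): 4[lead,t=1,w]
e7 deliver 4→1: 1[foll,t=1,-]
e8 deliver 1→4: ·
e9 timeout(1): 1[cand,t=2,-]
e10 deliver 1→2: 2[foll,t=2,-]
e11 deliver 2→1: ·
e12 deliver 1→0: 0[foll,t=2,-]
e13 deliver 0→1: 1[lead,t=2,-]
e14 deliver 2→1: ·
e15 deliver 0→2: ·
e16 crash(0): 0[✗foll,t=2,-]
e17 propose(4,'x'): 4[lead,t=1,w,x]
e18 propose(4,'p'): 4[lead,t=1,w,x,p]
e19 recover(0): 0[foll,t=2,-]
e20 deliver 0→4: ·
e21 deliver 2→3: ·
e22 deliver 0→1: ·
e23 deliver 4→3: 3[foll,t=1,w]
e24 deliver 3→2: ·
e25 deliver 0→1: ·
e26 deliver 0→2: ·
e27 deliver 2→3: ·
e28 propose(4,'p'): 4[lead,t=1,w,x,p,p]
e29 deliver 4→0: ·
e30 deliver 0→4: ·
e31 deliver 4→1: ·
e32 deliver 1→4: 4[foll,t=2,w,x,p,p]
e33 deliver 4→3: 3[foll,t=1,w,x]
e34 deliver 3→4: ·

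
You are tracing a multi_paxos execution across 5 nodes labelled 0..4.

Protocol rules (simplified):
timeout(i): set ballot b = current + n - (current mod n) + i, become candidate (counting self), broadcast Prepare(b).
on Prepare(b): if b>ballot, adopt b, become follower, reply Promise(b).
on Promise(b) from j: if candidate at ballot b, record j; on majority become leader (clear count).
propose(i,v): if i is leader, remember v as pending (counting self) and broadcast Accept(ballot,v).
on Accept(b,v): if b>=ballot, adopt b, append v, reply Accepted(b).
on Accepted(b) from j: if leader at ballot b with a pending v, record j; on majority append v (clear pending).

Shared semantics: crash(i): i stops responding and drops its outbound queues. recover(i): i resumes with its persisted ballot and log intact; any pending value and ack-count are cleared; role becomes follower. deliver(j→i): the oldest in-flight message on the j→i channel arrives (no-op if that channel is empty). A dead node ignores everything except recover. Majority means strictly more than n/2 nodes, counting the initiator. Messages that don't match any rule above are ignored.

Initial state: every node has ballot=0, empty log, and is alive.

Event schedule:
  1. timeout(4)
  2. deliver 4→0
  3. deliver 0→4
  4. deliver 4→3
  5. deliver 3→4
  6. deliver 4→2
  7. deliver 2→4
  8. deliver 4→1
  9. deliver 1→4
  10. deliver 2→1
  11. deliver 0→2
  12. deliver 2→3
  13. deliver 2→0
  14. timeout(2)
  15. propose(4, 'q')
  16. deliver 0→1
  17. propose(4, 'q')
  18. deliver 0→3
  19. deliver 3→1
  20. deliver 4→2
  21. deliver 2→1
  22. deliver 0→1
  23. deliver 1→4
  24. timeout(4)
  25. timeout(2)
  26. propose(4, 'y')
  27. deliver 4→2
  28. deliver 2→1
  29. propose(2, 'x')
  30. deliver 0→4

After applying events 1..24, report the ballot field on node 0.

9

e1 timeout(4): 4[cand,b=9,-]
e2 deliver 4→0: 0[foll,b=9,-]
e3 deliver 0→4: ·
e4 deliver 4→3: 3[foll,b=9,-]
e5 deliver 3→4: 4[lead,b=9,-]
e6 deliver 4→2: 2[foll,b=9,-]
e7 deliver 2→4: ·
e8 deliver 4→1: 1[foll,b=9,-]
e9 deliver 1→4: ·
e10 deliver 2→1: ·
e11 deliver 0→2: ·
e12 deliver 2→3: ·
e13 deliver 2→0: ·
e14 timeout(2): 2[cand,b=12,-]
e15 propose(4,'q'): ·
e16 deliver 0→1: ·
e17 propose(4,'q'): ·
e18 deliver 0→3: ·
e19 deliver 3→1: ·
e20 deliver 4→2: ·
e21 deliver 2→1: 1[foll,b=12,-]
e22 deliver 0→1: ·
e23 deliver 1→4: ·
e24 timeout(4): 4[cand,b=14,-]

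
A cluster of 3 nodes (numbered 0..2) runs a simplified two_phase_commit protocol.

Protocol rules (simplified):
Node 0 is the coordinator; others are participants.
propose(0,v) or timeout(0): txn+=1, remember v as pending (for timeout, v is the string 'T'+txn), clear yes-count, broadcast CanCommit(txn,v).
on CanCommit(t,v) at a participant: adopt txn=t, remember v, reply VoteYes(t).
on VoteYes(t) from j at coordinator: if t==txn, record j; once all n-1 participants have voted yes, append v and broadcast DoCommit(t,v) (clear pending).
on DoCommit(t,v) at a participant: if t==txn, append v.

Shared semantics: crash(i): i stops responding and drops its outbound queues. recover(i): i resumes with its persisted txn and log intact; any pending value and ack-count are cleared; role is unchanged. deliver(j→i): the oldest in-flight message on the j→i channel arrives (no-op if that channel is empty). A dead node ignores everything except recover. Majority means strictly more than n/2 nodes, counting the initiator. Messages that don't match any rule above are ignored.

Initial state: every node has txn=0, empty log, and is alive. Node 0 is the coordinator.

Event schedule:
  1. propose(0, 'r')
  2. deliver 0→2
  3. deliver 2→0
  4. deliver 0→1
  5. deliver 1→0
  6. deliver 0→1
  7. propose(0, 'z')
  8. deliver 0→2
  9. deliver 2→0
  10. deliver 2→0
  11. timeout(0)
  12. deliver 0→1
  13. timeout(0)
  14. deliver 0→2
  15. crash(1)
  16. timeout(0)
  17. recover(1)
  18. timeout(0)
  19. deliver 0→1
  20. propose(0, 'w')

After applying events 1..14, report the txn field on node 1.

step 1 propose(0,'r'): 0={coor,t=1,log=-}
step 2 deliver 0→2: 2={part,t=1,log=-}
step 3 deliver 2→0: —
step 4 deliver 0→1: 1={part,t=1,log=-}
step 5 deliver 1→0: 0={coor,t=1,log=r}
step 6 deliver 0→1: 1={part,t=1,log=r}
step 7 propose(0,'z'): 0={coor,t=2,log=r}
step 8 deliver 0→2: 2={part,t=1,log=r}
step 9 deliver 2→0: —
step 10 deliver 2→0: —
step 11 timeout(0): 0={coor,t=3,log=r}
step 12 deliver 0→1: 1={part,t=2,log=r}
step 13 timeout(0): 0={coor,t=4,log=r}
step 14 deliver 0→2: 2={part,t=2,log=r}

2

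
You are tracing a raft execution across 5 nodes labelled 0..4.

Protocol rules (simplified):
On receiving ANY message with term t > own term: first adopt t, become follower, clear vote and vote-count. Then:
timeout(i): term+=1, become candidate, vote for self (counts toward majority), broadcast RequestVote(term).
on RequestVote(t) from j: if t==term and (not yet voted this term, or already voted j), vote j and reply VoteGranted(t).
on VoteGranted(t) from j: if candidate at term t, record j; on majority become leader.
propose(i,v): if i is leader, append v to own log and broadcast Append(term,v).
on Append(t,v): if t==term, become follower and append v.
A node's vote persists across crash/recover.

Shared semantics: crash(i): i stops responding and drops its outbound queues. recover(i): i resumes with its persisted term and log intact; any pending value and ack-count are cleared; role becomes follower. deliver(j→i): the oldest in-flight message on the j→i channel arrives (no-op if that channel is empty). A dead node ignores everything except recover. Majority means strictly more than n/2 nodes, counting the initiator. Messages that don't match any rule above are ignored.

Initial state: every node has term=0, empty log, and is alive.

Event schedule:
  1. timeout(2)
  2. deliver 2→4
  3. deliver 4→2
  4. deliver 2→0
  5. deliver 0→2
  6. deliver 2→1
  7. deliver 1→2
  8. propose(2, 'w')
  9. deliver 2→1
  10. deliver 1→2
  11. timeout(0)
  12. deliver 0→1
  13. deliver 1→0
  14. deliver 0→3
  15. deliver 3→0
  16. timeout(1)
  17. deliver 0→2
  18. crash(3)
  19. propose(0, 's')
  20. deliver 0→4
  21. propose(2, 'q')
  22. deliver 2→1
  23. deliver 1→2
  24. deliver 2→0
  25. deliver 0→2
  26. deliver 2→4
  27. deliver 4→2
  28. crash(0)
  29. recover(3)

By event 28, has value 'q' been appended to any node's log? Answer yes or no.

no

step 1 timeout(2): 2={cand,t=1,log=-}
step 2 deliver 2→4: 4={foll,t=1,log=-}
step 3 deliver 4→2: —
step 4 deliver 2→0: 0={foll,t=1,log=-}
step 5 deliver 0→2: 2={lead,t=1,log=-}
step 6 deliver 2→1: 1={foll,t=1,log=-}
step 7 deliver 1→2: —
step 8 propose(2,'w'): 2={lead,t=1,log=w}
step 9 deliver 2→1: 1={foll,t=1,log=w}
step 10 deliver 1→2: —
step 11 timeout(0): 0={cand,t=2,log=-}
step 12 deliver 0→1: 1={foll,t=2,log=w}
step 13 deliver 1→0: —
step 14 deliver 0→3: 3={foll,t=2,log=-}
step 15 deliver 3→0: 0={lead,t=2,log=-}
step 16 timeout(1): 1={cand,t=3,log=w}
step 17 deliver 0→2: 2={foll,t=2,log=w}
step 18 crash(3): 3={✗foll,t=2,log=-}
step 19 propose(0,'s'): 0={lead,t=2,log=s}
step 20 deliver 0→4: 4={foll,t=2,log=-}
step 21 propose(2,'q'): —
step 22 deliver 2→1: —
step 23 deliver 1→2: 2={foll,t=3,log=w}
step 24 deliver 2→0: —
step 25 deliver 0→2: —
step 26 deliver 2→4: —
step 27 deliver 4→2: —
step 28 crash(0): 0={✗lead,t=2,log=s}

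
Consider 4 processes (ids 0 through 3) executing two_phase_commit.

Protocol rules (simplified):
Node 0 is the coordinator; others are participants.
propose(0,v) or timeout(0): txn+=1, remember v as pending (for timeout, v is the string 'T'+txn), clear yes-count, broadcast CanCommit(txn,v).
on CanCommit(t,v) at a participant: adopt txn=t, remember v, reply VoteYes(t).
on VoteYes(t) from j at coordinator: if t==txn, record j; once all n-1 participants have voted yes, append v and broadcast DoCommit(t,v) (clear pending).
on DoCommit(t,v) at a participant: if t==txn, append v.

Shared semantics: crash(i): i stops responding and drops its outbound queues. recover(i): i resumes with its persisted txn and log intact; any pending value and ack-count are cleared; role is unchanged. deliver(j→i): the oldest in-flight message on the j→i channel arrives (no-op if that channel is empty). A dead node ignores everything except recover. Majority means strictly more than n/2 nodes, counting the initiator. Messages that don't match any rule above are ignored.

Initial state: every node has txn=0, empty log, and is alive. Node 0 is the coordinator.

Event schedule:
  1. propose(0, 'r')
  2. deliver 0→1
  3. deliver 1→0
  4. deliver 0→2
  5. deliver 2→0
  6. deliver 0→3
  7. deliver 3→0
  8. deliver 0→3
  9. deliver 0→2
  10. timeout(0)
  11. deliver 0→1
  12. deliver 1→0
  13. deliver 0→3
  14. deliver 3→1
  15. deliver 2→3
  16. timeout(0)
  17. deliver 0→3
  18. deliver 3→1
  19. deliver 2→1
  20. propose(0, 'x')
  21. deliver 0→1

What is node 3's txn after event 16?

2

step 1 propose(0,'r'): 0={coor,t=1,log=-}
step 2 deliver 0→1: 1={part,t=1,log=-}
step 3 deliver 1→0: —
step 4 deliver 0→2: 2={part,t=1,log=-}
step 5 deliver 2→0: —
step 6 deliver 0→3: 3={part,t=1,log=-}
step 7 deliver 3→0: 0={coor,t=1,log=r}
step 8 deliver 0→3: 3={part,t=1,log=r}
step 9 deliver 0→2: 2={part,t=1,log=r}
step 10 timeout(0): 0={coor,t=2,log=r}
step 11 deliver 0→1: 1={part,t=1,log=r}
step 12 deliver 1→0: —
step 13 deliver 0→3: 3={part,t=2,log=r}
step 14 deliver 3→1: —
step 15 deliver 2→3: —
step 16 timeout(0): 0={coor,t=3,log=r}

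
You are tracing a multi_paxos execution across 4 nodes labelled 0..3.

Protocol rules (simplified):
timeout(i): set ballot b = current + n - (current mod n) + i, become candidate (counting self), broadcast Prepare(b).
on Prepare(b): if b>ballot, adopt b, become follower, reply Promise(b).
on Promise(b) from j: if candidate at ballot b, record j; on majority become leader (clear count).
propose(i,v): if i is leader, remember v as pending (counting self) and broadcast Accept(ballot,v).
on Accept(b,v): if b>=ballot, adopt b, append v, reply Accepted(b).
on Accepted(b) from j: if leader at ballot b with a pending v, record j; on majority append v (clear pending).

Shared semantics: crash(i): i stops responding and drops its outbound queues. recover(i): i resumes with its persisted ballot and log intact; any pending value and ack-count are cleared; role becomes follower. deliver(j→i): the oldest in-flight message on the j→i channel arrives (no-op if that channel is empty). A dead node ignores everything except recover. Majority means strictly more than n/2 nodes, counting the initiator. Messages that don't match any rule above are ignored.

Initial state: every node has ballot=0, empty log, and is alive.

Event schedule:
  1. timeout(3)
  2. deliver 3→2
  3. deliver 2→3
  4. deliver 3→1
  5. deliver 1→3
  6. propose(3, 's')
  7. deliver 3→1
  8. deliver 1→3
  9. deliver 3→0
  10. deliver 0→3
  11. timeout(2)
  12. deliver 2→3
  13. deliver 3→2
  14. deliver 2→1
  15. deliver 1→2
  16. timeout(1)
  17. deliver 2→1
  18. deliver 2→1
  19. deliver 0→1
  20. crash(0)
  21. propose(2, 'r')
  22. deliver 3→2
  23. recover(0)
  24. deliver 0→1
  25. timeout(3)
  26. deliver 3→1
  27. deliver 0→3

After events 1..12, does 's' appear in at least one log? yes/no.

yes

after 1 — timeout(3): n3:cand/b7/[-]
after 2 — deliver 3→2: n2:foll/b7/[-]
after 3 — deliver 2→3: ·
after 4 — deliver 3→1: n1:foll/b7/[-]
after 5 — deliver 1→3: n3:lead/b7/[-]
after 6 — propose(3,'s'): ·
after 7 — deliver 3→1: n1:foll/b7/[s]
after 8 — deliver 1→3: ·
after 9 — deliver 3→0: n0:foll/b7/[-]
after 10 — deliver 0→3: ·
after 11 — timeout(2): n2:cand/b10/[-]
after 12 — deliver 2→3: n3:foll/b10/[-]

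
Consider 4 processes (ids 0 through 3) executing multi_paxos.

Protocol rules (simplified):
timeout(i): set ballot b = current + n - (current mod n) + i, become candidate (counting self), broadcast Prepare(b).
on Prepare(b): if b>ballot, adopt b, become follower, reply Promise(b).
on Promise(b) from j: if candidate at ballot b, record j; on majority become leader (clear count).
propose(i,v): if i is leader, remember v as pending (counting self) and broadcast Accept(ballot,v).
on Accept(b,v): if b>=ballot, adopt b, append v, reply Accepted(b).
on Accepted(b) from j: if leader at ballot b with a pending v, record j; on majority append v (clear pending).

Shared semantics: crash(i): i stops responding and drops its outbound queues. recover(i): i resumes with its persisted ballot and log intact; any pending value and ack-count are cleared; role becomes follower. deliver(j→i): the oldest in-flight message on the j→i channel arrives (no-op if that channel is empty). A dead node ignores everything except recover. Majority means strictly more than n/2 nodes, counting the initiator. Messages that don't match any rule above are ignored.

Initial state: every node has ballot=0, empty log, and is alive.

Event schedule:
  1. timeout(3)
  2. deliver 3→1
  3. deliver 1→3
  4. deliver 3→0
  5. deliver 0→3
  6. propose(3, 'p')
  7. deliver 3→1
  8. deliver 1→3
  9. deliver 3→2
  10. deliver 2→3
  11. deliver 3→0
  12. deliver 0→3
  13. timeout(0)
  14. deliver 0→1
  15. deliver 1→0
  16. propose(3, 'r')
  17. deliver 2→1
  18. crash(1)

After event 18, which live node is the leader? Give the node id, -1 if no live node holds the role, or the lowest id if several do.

1. timeout(3):  <3:cand b7 ->
2. deliver 3→1:  <1:foll b7 ->
3. deliver 1→3:  nop
4. deliver 3→0:  <0:foll b7 ->
5. deliver 0→3:  <3:lead b7 ->
6. propose(3,'p'):  nop
7. deliver 3→1:  <1:foll b7 p>
8. deliver 1→3:  nop
9. deliver 3→2:  <2:foll b7 ->
10. deliver 2→3:  nop
11. deliver 3→0:  <0:foll b7 p>
12. deliver 0→3:  <3:lead b7 p>
13. timeout(0):  <0:cand b8 p>
14. deliver 0→1:  <1:foll b8 p>
15. deliver 1→0:  nop
16. propose(3,'r'):  nop
17. deliver 2→1:  nop
18. crash(1):  <1:✗foll b8 p>

3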